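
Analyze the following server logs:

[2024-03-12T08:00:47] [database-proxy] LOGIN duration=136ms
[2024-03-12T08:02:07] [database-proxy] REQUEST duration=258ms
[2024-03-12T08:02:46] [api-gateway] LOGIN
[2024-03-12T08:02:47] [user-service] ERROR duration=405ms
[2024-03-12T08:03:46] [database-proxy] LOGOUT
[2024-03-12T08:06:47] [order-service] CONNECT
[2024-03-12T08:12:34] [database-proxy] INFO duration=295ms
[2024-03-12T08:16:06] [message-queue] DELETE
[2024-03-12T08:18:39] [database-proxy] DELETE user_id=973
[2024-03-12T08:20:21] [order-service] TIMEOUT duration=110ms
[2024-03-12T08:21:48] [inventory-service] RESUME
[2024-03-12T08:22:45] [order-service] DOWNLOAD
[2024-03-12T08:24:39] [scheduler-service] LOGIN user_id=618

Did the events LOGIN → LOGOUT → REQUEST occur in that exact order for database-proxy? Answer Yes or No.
No

To verify sequence order:

1. Find all events in sequence LOGIN → LOGOUT → REQUEST for database-proxy
2. Extract their timestamps
3. Check if timestamps are in ascending order
4. Result: No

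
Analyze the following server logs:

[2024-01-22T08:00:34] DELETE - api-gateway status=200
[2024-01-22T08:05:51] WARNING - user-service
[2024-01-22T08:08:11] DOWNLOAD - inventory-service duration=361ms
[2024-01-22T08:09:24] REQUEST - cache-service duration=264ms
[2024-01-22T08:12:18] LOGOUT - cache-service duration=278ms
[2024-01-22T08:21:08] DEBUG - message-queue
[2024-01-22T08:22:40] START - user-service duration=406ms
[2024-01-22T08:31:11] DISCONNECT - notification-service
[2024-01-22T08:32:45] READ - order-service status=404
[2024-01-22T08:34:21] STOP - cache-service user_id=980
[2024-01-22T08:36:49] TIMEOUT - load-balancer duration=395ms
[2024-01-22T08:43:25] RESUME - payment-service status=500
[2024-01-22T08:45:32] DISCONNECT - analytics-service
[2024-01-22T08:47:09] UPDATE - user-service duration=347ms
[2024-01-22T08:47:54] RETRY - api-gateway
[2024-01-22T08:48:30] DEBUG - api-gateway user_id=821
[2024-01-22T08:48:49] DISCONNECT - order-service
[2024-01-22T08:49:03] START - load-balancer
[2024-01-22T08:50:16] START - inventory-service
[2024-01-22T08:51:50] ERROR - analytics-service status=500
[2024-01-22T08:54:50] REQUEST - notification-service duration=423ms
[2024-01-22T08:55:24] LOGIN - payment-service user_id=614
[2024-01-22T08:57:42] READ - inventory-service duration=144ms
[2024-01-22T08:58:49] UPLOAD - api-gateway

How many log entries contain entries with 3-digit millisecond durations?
8

To find matching entries:

1. Pattern to match: entries with 3-digit millisecond durations
2. Scan each log entry for the pattern
3. Count matches: 8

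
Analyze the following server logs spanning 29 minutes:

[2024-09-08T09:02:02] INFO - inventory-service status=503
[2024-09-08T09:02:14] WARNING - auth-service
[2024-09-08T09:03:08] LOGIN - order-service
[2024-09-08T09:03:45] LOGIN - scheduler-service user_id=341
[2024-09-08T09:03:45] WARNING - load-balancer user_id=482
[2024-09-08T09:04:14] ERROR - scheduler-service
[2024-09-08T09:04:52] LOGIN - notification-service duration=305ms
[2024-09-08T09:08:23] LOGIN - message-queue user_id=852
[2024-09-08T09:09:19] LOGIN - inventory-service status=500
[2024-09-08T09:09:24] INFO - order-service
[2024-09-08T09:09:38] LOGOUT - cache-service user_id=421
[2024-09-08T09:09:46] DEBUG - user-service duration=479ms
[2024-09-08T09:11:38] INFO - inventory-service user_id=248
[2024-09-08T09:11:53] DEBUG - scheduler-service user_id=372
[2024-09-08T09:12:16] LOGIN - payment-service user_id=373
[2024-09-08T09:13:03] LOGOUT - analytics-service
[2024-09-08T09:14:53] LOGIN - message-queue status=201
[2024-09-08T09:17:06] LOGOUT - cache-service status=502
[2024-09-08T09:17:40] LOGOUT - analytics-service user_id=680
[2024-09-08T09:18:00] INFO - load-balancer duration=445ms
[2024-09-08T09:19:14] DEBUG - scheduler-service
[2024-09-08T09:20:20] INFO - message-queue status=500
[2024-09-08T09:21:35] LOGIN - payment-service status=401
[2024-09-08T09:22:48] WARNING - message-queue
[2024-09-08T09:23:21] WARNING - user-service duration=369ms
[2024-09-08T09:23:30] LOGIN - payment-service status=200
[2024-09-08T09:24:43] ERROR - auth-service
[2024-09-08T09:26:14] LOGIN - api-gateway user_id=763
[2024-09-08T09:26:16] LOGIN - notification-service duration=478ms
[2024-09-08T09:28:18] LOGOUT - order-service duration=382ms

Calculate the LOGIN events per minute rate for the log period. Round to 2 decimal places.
0.38

To calculate the rate:

1. Count total LOGIN events: 11
2. Total time period: 29 minutes
3. Rate = 11 / 29 = 0.38 events per minute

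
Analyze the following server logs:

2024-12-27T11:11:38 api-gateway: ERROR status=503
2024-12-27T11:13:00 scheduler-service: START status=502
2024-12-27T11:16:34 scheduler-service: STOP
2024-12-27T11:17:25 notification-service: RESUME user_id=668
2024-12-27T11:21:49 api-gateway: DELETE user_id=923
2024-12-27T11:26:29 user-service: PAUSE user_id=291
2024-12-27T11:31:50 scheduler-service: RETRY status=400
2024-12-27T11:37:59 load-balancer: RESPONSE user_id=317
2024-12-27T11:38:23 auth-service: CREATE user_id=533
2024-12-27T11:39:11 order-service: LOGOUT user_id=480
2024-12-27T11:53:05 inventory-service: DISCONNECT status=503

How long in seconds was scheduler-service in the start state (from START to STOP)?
214

To calculate state duration:

1. Find START event for scheduler-service: 2024-12-27T11:13:00
2. Find STOP event for scheduler-service: 2024-12-27T11:16:34
3. Calculate duration: 2024-12-27T11:16:34 - 2024-12-27T11:13:00 = 214 seconds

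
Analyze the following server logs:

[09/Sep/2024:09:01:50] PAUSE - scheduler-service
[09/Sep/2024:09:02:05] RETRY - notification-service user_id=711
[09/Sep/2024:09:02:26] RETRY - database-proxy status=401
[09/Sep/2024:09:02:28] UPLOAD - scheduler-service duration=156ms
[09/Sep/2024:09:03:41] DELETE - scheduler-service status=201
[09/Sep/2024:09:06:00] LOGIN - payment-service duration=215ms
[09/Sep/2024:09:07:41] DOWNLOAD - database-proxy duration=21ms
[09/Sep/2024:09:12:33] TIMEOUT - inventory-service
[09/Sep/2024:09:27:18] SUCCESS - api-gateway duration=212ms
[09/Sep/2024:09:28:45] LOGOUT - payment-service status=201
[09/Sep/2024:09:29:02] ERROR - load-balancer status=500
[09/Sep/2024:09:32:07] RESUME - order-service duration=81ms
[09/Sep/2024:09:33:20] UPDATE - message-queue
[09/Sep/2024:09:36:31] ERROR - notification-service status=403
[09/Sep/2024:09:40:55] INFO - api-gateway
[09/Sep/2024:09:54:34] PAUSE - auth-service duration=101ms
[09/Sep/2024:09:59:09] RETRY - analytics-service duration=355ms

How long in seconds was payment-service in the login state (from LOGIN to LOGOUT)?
1365

To calculate state duration:

1. Find LOGIN event for payment-service: 09/Sep/2024:09:06:00
2. Find LOGOUT event for payment-service: 09/Sep/2024:09:28:45
3. Calculate duration: 09/Sep/2024:09:28:45 - 09/Sep/2024:09:06:00 = 1365 seconds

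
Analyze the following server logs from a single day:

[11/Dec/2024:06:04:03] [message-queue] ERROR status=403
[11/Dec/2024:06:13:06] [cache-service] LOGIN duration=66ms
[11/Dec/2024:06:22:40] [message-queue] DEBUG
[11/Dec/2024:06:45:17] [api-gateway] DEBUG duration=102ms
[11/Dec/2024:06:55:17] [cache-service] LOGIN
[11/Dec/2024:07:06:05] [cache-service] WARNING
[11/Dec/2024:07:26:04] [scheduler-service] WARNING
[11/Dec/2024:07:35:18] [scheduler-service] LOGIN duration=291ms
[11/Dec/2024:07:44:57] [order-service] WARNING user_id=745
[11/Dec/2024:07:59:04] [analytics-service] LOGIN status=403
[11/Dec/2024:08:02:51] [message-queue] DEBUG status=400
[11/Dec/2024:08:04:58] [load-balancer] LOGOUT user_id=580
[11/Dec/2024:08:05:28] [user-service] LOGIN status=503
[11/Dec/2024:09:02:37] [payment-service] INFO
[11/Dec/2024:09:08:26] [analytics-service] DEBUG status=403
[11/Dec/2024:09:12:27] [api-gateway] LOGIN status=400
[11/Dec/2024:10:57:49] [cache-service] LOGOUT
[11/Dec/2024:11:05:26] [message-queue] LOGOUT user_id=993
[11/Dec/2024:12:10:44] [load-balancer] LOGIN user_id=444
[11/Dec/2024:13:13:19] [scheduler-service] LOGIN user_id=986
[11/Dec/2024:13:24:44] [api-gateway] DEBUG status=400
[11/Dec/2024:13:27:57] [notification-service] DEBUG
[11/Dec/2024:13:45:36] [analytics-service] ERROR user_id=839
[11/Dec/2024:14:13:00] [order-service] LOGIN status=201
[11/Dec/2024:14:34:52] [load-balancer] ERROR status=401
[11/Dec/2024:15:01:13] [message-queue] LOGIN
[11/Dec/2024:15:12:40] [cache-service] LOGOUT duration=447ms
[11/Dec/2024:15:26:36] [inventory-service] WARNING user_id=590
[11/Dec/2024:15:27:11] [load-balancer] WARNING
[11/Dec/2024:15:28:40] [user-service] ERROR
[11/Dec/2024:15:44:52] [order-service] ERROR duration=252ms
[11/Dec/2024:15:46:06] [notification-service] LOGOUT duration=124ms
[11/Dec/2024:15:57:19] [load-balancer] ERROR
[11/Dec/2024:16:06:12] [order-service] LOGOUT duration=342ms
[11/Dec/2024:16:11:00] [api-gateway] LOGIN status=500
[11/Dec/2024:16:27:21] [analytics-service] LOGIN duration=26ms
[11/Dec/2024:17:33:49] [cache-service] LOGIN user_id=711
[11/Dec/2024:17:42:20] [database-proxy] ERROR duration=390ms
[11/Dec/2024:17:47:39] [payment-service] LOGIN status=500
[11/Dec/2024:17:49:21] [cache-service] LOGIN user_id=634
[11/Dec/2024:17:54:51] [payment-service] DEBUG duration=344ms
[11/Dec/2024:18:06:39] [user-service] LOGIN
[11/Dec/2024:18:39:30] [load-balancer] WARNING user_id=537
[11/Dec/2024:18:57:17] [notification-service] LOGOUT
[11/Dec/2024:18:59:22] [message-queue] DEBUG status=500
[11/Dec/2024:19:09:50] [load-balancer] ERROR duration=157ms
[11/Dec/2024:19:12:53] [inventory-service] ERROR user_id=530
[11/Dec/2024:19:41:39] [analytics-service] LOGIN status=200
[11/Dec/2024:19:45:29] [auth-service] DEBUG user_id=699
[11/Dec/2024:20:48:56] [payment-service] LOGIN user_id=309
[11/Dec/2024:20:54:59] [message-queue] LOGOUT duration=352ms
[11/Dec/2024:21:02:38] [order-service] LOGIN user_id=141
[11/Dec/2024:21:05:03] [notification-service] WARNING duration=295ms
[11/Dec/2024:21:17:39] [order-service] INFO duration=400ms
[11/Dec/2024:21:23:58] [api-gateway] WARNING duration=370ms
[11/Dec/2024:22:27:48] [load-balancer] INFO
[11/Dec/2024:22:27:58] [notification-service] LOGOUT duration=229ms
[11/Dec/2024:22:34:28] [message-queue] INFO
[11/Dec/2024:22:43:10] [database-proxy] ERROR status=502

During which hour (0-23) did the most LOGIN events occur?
17

To find the peak hour:

1. Group all LOGIN events by hour
2. Count events in each hour
3. Find hour with maximum count
4. Peak hour: 17 (with 3 events)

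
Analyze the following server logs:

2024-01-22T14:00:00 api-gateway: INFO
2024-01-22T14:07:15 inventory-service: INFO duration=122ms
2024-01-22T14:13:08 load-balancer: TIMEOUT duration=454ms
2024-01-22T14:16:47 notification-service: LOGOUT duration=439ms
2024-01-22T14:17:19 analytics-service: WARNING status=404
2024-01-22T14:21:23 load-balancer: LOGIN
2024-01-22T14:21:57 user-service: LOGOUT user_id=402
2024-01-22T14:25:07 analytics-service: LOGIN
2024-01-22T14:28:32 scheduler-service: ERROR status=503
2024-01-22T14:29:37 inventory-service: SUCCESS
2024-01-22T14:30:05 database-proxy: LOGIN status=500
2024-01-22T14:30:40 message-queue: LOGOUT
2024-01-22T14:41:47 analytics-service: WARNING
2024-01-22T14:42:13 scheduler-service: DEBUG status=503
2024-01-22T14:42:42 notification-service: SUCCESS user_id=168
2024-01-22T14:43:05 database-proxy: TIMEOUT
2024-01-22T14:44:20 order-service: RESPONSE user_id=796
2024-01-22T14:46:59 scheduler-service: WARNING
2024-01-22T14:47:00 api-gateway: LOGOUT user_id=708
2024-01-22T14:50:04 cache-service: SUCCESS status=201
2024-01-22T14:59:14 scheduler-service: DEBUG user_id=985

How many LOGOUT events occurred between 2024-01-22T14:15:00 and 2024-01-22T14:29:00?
2

To count events in the time window:

1. Window boundaries: 2024-01-22T14:15:00 to 2024-01-22T14:29:00
2. Filter for LOGOUT events within this window
3. Count matching events: 2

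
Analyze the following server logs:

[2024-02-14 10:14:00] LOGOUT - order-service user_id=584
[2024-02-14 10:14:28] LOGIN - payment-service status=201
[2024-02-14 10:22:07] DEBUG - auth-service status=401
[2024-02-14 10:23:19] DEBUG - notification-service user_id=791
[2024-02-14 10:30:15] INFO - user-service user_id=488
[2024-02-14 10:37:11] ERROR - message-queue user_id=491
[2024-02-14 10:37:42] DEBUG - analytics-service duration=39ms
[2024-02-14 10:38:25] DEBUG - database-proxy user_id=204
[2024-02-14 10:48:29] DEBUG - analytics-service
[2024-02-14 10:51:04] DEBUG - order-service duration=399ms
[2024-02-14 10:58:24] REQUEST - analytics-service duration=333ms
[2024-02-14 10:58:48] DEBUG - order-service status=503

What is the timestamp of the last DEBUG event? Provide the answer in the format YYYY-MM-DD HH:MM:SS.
2024-02-14 10:58:48

To find the last event:

1. Filter for all DEBUG events
2. Sort by timestamp
3. Select the last one
4. Timestamp: 2024-02-14 10:58:48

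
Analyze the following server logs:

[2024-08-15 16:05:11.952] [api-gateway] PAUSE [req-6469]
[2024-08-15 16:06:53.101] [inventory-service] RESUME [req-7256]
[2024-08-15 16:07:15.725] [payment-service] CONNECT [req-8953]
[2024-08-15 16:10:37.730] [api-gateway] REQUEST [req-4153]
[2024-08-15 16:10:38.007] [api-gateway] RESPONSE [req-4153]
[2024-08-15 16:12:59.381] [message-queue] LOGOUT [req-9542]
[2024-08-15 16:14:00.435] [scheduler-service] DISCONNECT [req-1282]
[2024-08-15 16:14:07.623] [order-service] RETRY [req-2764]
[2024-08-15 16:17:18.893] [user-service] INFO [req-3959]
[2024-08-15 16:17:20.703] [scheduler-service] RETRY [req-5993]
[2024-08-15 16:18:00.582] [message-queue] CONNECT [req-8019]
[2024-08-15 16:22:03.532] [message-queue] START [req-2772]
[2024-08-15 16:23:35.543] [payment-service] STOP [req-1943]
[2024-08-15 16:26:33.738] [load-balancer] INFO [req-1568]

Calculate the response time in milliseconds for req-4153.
277

To calculate latency:

1. Find REQUEST with id req-4153: 2024-08-15 16:10:37.730
2. Find RESPONSE with id req-4153: 2024-08-15 16:10:38.007
3. Latency: 2024-08-15 16:10:38.007 - 2024-08-15 16:10:37.730 = 277ms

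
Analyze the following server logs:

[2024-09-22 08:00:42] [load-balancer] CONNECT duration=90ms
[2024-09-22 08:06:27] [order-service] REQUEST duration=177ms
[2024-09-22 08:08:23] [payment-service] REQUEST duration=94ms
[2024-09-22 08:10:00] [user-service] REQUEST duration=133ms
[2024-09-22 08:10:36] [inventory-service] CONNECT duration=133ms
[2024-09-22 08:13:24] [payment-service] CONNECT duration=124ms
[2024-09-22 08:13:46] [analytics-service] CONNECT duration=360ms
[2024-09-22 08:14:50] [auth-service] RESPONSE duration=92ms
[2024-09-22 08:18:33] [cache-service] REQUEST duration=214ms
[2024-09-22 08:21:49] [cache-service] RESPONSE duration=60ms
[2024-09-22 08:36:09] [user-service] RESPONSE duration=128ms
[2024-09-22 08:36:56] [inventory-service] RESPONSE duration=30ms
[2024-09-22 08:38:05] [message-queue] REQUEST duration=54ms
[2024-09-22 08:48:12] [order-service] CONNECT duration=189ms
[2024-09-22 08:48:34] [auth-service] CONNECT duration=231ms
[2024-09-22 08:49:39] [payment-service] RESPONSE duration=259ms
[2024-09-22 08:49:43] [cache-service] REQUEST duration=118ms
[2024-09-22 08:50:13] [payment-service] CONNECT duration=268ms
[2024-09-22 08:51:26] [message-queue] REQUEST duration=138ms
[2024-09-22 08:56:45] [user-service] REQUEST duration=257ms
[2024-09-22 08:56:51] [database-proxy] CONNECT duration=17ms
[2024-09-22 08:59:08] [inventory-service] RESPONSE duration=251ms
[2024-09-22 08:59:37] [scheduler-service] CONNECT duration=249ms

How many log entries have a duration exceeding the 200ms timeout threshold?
8

To count timeouts:

1. Threshold: 200ms
2. Extract duration from each log entry
3. Count entries where duration > 200
4. Timeout count: 8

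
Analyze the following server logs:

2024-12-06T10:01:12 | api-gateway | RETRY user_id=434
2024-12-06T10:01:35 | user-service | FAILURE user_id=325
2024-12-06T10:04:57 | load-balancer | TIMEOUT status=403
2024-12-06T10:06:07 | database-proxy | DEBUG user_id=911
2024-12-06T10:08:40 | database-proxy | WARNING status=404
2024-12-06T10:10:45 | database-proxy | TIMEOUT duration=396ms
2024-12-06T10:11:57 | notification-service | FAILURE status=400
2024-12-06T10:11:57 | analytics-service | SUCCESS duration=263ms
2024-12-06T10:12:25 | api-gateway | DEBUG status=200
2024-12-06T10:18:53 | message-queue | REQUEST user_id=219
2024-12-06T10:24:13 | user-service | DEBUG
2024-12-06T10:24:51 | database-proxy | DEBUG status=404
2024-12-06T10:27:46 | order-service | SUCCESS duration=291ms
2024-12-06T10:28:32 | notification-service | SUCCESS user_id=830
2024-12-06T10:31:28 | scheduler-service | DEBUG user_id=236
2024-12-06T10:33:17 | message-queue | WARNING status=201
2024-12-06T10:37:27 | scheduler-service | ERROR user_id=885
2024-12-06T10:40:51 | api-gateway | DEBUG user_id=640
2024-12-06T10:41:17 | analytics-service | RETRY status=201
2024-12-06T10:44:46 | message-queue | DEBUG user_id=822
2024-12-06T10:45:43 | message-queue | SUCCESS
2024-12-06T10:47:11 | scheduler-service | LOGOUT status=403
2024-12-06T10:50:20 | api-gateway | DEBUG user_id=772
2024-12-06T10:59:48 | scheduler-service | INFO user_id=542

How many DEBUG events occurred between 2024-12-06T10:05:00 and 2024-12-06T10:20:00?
2

To count events in the time window:

1. Window boundaries: 2024-12-06T10:05:00 to 2024-12-06T10:20:00
2. Filter for DEBUG events within this window
3. Count matching events: 2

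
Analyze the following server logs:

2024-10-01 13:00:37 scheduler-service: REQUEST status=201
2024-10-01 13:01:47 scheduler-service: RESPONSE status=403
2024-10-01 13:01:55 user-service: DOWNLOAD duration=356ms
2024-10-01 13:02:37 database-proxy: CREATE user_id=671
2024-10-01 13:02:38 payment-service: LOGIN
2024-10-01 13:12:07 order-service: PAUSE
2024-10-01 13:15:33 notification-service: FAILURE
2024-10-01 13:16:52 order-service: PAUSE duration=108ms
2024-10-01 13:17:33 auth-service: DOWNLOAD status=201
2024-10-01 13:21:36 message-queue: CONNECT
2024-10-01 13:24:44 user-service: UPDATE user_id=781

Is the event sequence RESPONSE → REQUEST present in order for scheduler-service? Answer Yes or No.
No

To verify sequence order:

1. Find all events in sequence RESPONSE → REQUEST for scheduler-service
2. Extract their timestamps
3. Check if timestamps are in ascending order
4. Result: No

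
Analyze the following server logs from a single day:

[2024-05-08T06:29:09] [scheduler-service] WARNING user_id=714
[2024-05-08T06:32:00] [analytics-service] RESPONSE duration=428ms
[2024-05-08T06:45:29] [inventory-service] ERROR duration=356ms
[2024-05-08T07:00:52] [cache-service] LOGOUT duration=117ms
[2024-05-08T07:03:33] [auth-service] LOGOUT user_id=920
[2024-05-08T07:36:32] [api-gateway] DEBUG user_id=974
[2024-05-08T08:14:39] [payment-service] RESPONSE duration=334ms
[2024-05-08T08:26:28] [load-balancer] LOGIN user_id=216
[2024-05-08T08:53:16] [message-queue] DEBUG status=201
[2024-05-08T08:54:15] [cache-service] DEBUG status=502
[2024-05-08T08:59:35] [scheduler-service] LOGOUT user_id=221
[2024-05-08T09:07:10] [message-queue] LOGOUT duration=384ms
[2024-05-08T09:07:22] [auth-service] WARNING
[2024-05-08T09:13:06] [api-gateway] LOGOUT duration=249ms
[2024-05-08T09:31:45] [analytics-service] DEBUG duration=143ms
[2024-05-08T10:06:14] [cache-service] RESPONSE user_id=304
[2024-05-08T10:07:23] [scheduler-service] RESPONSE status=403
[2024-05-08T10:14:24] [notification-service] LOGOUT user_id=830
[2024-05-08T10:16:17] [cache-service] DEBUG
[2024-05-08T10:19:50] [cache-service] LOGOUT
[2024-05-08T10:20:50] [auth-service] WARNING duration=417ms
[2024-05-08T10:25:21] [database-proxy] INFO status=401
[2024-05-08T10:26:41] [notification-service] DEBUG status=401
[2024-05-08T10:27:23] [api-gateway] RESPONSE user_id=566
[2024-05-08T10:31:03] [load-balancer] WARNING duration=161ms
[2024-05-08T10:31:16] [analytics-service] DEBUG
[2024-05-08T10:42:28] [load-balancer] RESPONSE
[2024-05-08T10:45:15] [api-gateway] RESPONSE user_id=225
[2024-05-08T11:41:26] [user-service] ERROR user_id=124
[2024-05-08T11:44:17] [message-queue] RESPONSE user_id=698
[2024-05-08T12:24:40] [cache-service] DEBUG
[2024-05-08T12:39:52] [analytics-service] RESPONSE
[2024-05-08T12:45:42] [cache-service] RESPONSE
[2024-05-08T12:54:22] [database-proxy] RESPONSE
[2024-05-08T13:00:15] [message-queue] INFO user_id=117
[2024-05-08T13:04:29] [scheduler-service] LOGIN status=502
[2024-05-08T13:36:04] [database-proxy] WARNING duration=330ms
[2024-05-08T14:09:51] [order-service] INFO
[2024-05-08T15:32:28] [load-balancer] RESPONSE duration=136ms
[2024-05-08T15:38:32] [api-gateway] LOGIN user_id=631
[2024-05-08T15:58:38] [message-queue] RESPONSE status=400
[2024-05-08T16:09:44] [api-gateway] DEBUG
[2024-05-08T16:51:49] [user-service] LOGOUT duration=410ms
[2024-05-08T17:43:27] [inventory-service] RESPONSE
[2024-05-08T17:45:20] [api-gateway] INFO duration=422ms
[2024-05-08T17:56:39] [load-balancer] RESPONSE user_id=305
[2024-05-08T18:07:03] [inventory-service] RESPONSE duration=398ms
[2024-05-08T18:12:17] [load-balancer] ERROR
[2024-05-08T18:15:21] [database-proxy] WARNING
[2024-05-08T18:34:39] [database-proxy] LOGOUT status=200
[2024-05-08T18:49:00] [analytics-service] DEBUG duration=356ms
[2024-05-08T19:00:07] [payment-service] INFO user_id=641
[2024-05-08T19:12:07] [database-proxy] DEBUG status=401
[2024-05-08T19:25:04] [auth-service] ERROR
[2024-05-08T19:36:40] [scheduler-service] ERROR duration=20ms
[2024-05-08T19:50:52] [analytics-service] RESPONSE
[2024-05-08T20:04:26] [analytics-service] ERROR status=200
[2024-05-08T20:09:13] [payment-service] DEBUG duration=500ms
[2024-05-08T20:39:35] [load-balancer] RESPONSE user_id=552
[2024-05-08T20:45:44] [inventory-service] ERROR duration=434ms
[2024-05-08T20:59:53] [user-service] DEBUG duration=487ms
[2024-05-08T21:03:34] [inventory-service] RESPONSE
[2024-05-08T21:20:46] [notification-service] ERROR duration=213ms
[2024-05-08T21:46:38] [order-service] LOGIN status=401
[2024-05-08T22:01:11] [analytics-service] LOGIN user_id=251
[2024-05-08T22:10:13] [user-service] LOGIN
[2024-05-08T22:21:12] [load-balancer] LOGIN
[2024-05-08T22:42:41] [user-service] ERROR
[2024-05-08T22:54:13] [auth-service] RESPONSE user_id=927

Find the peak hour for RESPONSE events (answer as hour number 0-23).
10

To find the peak hour:

1. Group all RESPONSE events by hour
2. Count events in each hour
3. Find hour with maximum count
4. Peak hour: 10 (with 5 events)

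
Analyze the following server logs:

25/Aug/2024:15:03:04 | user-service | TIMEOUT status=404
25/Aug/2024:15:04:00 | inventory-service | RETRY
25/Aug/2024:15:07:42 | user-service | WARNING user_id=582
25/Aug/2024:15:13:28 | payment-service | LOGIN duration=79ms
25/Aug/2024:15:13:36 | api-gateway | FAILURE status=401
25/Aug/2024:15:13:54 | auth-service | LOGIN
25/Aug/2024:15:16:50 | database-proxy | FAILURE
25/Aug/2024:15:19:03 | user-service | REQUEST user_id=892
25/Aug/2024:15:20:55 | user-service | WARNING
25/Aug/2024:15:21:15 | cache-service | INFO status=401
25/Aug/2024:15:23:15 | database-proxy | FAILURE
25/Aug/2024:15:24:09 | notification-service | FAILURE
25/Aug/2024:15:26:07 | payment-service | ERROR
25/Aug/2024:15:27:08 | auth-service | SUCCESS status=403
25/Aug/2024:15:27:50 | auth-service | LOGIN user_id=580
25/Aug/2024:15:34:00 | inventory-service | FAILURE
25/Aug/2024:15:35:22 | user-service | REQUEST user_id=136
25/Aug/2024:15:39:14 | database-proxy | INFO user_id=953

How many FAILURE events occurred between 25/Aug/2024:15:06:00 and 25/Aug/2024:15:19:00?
2

To count events in the time window:

1. Window boundaries: 25/Aug/2024:15:06:00 to 25/Aug/2024:15:19:00
2. Filter for FAILURE events within this window
3. Count matching events: 2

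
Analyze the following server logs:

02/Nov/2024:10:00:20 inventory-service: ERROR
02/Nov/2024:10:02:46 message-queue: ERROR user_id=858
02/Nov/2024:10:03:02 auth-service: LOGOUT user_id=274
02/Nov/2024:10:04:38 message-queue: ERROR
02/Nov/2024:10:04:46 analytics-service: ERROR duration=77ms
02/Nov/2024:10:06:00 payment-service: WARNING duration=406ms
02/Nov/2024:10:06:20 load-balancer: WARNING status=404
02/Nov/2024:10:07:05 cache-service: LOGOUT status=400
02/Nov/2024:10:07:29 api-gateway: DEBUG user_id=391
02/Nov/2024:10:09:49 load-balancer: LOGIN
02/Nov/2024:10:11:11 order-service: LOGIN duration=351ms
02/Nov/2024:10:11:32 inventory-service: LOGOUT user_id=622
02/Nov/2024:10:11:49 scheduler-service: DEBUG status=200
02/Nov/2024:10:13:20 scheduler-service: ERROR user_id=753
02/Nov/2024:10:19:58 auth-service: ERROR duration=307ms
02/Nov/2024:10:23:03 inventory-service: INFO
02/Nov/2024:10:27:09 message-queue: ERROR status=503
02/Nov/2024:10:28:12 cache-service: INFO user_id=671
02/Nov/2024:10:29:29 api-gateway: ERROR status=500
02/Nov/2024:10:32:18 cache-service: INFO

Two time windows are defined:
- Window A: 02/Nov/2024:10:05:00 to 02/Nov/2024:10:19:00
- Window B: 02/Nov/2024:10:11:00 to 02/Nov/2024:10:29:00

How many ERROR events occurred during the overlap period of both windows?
1

To find overlap events:

1. Window A: 02/Nov/2024:10:05:00 to 02/Nov/2024:10:19:00
2. Window B: 02/Nov/2024:10:11:00 to 02/Nov/2024:10:29:00
3. Overlap period: 02/Nov/2024:10:11:00 to 02/Nov/2024:10:19:00
4. Count ERROR events in overlap: 1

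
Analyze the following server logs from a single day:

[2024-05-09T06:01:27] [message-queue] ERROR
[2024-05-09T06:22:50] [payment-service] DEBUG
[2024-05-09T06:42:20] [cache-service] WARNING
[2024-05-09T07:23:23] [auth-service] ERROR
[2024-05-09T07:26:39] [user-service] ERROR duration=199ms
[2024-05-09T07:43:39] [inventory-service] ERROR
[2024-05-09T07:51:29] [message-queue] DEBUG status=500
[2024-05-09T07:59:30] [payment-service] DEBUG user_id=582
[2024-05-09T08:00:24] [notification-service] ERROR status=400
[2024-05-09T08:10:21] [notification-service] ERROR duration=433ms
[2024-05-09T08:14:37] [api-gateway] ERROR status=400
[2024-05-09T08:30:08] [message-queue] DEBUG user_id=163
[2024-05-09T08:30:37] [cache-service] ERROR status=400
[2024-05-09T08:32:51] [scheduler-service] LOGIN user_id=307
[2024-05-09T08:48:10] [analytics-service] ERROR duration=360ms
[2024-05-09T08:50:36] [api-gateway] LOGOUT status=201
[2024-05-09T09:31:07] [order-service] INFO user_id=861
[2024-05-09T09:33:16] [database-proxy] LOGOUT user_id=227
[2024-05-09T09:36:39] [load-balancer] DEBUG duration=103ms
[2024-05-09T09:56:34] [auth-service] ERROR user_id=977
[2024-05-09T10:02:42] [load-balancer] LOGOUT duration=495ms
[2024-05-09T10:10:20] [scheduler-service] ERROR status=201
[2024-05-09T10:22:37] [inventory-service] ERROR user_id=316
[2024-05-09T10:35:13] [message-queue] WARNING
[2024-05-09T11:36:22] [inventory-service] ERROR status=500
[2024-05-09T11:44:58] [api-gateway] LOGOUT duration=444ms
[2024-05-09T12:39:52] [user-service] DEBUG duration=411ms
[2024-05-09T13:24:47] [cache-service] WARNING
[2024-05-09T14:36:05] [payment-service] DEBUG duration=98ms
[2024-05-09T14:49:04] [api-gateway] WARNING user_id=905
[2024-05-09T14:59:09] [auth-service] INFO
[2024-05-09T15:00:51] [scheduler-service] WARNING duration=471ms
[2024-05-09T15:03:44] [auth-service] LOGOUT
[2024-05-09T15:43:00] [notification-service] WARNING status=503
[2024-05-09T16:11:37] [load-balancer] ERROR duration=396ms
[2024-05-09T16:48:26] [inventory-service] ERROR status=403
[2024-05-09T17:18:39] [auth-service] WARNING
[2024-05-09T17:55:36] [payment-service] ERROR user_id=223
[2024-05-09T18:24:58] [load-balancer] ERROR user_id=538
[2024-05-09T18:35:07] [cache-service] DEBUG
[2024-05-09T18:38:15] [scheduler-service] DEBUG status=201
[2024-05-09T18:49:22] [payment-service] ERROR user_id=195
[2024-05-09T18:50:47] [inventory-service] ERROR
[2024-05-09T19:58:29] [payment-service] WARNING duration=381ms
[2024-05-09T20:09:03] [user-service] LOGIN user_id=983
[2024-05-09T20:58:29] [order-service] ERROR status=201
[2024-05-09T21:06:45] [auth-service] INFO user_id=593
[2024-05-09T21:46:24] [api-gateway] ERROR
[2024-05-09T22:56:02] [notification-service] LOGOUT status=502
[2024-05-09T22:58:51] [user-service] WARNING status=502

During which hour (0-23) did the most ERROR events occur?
8

To find the peak hour:

1. Group all ERROR events by hour
2. Count events in each hour
3. Find hour with maximum count
4. Peak hour: 8 (with 5 events)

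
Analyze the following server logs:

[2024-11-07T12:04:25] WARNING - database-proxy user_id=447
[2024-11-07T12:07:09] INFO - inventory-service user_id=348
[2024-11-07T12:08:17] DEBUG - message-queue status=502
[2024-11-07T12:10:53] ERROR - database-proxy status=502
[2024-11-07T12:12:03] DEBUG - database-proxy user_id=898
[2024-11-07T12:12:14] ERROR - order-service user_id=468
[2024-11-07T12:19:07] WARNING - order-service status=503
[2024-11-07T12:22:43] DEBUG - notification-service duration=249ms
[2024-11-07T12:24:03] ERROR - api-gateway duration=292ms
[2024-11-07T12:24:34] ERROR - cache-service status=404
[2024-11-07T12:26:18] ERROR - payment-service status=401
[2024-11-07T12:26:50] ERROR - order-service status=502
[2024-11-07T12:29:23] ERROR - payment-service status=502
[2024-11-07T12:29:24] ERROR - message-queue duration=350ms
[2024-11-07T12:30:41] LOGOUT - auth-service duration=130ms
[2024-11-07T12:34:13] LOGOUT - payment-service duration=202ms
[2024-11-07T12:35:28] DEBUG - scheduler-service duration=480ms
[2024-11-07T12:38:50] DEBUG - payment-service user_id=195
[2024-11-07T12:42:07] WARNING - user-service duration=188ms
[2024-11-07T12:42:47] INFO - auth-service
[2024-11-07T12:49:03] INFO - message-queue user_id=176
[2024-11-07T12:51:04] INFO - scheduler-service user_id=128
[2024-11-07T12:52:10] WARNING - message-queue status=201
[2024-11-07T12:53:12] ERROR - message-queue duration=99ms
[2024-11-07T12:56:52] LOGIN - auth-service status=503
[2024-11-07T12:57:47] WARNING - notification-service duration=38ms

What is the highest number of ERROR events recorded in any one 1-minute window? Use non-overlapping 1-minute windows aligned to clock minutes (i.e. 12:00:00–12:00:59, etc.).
2

To find the burst window:

1. Divide the log period into non-overlapping 1-minute windows starting at 12:00
2. Count ERROR events in each window
3. Find the window with maximum count
4. Maximum events in a window: 2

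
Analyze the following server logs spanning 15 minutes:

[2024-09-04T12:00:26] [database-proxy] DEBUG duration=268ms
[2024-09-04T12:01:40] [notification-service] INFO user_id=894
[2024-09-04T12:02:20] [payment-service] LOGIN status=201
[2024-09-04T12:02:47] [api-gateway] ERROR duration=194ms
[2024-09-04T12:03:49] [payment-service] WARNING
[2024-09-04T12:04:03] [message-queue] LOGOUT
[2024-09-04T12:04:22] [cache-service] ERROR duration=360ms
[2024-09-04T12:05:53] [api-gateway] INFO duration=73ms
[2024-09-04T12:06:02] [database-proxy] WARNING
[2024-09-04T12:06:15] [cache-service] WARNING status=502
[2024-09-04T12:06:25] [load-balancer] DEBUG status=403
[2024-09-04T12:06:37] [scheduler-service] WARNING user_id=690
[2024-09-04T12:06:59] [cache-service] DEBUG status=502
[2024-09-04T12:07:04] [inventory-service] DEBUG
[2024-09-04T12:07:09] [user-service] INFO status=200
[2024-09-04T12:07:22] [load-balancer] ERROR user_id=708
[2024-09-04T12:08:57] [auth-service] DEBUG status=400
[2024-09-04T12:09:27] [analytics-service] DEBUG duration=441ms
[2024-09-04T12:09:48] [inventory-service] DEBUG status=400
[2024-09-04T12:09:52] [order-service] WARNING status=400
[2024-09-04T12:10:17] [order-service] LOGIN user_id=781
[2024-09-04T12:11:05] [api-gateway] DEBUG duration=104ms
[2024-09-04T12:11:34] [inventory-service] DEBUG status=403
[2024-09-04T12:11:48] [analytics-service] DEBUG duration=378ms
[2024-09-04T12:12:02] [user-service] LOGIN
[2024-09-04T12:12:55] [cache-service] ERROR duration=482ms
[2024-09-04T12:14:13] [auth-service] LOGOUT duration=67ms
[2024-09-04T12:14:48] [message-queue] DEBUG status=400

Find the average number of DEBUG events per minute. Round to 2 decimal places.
0.73

To calculate the rate:

1. Count total DEBUG events: 11
2. Total time period: 15 minutes
3. Rate = 11 / 15 = 0.73 events per minute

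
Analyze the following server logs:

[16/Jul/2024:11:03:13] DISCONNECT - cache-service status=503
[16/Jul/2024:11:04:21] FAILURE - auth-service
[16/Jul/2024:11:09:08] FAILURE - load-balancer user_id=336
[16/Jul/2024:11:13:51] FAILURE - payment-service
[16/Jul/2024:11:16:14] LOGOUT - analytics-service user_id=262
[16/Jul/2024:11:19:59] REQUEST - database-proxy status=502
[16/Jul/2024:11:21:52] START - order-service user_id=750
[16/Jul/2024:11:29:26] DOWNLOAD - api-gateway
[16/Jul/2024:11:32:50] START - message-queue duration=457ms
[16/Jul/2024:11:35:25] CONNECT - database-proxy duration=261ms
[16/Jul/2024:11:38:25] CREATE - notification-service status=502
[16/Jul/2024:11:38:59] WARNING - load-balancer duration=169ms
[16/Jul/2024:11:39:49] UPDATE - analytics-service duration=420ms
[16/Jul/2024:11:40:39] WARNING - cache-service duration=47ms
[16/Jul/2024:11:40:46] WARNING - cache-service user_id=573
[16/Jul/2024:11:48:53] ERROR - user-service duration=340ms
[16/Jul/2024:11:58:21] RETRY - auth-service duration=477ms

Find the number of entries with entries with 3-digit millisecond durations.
6

To find matching entries:

1. Pattern to match: entries with 3-digit millisecond durations
2. Scan each log entry for the pattern
3. Count matches: 6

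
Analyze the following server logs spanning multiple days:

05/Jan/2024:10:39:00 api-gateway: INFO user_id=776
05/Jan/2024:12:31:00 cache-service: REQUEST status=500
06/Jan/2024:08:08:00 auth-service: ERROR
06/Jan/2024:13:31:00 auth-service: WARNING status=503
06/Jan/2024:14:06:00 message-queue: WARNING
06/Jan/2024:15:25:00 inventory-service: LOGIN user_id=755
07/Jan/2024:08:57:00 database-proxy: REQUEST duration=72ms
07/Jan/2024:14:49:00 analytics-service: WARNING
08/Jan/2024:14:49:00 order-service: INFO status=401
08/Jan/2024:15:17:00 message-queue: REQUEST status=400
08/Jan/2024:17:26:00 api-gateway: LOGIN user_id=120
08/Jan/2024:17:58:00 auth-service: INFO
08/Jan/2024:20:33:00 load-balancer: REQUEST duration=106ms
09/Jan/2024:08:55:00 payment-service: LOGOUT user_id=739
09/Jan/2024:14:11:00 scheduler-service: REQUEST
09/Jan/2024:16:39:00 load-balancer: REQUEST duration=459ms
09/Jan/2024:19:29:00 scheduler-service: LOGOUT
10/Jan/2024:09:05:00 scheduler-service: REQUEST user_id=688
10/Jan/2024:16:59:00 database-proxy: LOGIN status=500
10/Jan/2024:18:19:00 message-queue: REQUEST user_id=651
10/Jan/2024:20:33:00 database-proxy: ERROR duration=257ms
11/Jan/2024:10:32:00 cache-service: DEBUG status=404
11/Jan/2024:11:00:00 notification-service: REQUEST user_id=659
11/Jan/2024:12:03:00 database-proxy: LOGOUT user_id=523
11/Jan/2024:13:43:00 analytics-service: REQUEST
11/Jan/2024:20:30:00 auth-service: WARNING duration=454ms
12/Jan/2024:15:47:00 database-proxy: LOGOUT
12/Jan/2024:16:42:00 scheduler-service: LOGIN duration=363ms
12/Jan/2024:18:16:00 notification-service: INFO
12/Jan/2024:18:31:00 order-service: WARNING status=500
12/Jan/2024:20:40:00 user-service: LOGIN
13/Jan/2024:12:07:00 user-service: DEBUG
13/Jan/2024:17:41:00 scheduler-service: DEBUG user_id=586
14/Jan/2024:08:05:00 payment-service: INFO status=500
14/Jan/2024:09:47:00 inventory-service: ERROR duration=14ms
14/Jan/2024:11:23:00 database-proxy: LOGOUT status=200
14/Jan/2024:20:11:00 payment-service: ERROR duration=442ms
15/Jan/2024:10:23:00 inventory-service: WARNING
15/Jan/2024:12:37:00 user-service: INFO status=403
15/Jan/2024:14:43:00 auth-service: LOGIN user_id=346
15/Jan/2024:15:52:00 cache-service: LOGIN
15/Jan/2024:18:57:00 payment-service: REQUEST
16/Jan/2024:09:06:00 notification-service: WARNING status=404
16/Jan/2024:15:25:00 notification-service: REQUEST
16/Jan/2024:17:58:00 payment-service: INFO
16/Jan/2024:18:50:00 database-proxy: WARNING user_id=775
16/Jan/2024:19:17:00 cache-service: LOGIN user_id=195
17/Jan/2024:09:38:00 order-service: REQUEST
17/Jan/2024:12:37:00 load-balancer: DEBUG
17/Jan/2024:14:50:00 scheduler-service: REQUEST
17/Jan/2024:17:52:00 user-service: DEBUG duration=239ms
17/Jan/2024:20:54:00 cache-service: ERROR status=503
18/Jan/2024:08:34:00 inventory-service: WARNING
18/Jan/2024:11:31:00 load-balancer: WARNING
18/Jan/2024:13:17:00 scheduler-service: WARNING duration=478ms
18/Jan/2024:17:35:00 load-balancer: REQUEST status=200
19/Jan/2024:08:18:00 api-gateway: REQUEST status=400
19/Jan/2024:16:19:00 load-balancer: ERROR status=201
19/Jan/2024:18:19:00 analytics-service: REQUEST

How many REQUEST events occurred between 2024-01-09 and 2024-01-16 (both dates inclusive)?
8

To filter by date range:

1. Date range: 2024-01-09 through 2024-01-16, both dates inclusive
2. Filter for REQUEST events whose date falls in this range
3. Count matching events: 8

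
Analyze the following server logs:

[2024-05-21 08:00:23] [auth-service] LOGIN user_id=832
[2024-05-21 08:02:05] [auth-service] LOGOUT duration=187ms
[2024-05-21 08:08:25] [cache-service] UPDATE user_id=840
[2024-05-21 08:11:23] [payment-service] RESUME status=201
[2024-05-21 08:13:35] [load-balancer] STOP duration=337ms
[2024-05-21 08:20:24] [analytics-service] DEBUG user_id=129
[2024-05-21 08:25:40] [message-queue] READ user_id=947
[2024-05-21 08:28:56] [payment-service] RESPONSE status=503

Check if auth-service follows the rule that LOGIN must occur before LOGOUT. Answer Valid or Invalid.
Valid

To validate ordering:

1. Required order: LOGIN → LOGOUT
2. Rule: LOGIN must occur before LOGOUT
3. Check actual order of events for auth-service
4. Result: Valid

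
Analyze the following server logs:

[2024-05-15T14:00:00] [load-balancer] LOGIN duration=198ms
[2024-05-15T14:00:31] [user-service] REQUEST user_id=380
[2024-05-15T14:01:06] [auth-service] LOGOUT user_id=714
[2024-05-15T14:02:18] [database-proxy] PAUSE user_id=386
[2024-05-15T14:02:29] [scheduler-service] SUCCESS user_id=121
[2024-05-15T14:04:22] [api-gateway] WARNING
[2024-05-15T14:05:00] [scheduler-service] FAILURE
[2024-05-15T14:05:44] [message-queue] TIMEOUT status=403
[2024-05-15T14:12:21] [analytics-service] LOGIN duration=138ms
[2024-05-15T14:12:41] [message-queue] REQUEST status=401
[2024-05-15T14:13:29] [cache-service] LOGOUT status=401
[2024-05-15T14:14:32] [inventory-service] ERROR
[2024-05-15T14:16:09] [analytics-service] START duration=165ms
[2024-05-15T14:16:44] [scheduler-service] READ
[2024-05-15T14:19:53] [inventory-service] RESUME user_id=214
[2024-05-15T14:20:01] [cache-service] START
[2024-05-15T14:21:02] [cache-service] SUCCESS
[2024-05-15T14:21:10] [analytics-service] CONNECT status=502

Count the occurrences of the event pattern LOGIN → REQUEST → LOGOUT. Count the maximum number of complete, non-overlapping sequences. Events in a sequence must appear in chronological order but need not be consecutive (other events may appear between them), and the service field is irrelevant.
2

To count sequences:

1. Look for pattern: LOGIN → REQUEST → LOGOUT
2. Greedily scan the log in chronological order, matching each sequence element in turn (ignoring service)
3. Each time the full pattern completes, increment the count and restart matching from the next event
4. Complete non-overlapping sequences found: 2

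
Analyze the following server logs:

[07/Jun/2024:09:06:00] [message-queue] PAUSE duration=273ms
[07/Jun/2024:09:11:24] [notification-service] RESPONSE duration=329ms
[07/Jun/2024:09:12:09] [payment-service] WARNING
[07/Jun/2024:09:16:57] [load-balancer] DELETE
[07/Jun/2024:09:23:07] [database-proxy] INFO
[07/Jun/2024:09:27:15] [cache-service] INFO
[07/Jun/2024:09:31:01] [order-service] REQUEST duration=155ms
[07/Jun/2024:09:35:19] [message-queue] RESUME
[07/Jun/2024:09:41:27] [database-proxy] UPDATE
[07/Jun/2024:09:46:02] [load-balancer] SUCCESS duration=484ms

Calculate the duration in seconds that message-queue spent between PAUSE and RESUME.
1759

To calculate state duration:

1. Find PAUSE event for message-queue: 07/Jun/2024:09:06:00
2. Find RESUME event for message-queue: 07/Jun/2024:09:35:19
3. Calculate duration: 07/Jun/2024:09:35:19 - 07/Jun/2024:09:06:00 = 1759 seconds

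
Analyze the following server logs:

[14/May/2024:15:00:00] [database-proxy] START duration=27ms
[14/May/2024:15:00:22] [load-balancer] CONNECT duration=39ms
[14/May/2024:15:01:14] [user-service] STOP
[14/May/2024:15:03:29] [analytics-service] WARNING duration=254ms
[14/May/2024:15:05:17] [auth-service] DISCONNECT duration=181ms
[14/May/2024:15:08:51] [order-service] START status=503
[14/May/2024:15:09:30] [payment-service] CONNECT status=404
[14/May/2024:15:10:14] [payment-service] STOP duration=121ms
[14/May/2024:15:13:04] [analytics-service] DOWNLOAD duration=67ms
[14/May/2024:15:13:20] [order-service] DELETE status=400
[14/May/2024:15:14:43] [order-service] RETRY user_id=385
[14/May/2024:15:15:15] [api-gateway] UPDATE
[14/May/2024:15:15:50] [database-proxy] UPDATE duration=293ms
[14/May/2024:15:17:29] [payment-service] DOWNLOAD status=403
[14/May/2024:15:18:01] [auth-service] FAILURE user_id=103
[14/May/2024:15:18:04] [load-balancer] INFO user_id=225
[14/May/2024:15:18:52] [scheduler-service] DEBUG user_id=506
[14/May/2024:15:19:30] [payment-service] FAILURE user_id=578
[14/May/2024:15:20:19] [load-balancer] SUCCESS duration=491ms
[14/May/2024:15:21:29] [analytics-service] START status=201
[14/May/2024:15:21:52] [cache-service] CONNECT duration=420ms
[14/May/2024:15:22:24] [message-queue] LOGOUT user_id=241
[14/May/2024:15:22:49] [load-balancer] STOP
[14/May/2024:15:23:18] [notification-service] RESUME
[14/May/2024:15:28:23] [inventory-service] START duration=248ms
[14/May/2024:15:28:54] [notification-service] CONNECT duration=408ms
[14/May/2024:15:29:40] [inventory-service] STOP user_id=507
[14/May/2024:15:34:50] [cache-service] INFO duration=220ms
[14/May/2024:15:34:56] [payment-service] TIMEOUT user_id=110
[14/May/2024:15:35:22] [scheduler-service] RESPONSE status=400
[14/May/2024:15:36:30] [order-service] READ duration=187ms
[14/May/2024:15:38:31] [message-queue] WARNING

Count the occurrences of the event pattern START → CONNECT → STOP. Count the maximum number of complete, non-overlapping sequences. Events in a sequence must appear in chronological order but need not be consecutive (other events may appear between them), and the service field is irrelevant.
4

To count sequences:

1. Look for pattern: START → CONNECT → STOP
2. Greedily scan the log in chronological order, matching each sequence element in turn (ignoring service)
3. Each time the full pattern completes, increment the count and restart matching from the next event
4. Complete non-overlapping sequences found: 4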